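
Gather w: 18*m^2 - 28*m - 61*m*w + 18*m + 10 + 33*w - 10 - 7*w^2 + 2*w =18*m^2 - 10*m - 7*w^2 + w*(35 - 61*m)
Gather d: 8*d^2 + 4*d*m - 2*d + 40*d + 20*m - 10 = 8*d^2 + d*(4*m + 38) + 20*m - 10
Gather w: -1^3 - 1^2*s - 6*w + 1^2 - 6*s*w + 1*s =w*(-6*s - 6)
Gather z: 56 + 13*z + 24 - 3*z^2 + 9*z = -3*z^2 + 22*z + 80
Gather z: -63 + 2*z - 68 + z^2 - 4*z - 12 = z^2 - 2*z - 143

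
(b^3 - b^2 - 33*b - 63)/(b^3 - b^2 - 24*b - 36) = (b^2 - 4*b - 21)/(b^2 - 4*b - 12)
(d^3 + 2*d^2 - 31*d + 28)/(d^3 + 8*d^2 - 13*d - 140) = (d - 1)/(d + 5)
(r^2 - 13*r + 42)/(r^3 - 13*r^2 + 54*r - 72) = (r - 7)/(r^2 - 7*r + 12)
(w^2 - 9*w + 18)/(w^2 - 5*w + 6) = (w - 6)/(w - 2)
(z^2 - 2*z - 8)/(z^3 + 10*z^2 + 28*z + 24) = (z - 4)/(z^2 + 8*z + 12)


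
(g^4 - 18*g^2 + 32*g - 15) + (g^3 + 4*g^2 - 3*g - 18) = g^4 + g^3 - 14*g^2 + 29*g - 33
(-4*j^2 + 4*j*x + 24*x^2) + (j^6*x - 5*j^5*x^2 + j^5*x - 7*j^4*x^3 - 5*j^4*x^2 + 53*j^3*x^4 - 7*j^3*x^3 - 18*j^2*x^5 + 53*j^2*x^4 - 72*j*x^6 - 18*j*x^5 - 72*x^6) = j^6*x - 5*j^5*x^2 + j^5*x - 7*j^4*x^3 - 5*j^4*x^2 + 53*j^3*x^4 - 7*j^3*x^3 - 18*j^2*x^5 + 53*j^2*x^4 - 4*j^2 - 72*j*x^6 - 18*j*x^5 + 4*j*x - 72*x^6 + 24*x^2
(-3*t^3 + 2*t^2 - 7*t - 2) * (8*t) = -24*t^4 + 16*t^3 - 56*t^2 - 16*t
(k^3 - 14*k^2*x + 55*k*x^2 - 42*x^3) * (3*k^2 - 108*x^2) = 3*k^5 - 42*k^4*x + 57*k^3*x^2 + 1386*k^2*x^3 - 5940*k*x^4 + 4536*x^5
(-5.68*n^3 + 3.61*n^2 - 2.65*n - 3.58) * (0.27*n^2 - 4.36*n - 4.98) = -1.5336*n^5 + 25.7395*n^4 + 11.8313*n^3 - 7.3904*n^2 + 28.8058*n + 17.8284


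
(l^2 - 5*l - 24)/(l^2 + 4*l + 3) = (l - 8)/(l + 1)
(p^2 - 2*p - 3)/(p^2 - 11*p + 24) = (p + 1)/(p - 8)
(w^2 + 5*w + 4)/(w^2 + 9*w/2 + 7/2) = 2*(w + 4)/(2*w + 7)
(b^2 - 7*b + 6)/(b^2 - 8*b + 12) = (b - 1)/(b - 2)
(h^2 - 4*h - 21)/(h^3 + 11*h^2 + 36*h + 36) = (h - 7)/(h^2 + 8*h + 12)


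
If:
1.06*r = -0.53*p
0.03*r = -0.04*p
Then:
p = 0.00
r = 0.00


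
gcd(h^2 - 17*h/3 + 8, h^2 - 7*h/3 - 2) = h - 3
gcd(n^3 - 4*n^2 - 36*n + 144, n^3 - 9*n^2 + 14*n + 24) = n^2 - 10*n + 24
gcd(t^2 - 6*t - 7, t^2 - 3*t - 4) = t + 1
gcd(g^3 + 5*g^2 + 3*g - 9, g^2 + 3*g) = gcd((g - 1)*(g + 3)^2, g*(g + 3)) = g + 3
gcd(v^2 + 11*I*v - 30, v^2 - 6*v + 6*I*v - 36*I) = v + 6*I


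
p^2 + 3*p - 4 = (p - 1)*(p + 4)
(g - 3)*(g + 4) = g^2 + g - 12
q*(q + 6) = q^2 + 6*q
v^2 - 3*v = v*(v - 3)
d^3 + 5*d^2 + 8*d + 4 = (d + 1)*(d + 2)^2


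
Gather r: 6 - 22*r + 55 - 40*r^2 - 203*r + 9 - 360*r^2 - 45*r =-400*r^2 - 270*r + 70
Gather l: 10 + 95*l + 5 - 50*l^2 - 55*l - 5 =-50*l^2 + 40*l + 10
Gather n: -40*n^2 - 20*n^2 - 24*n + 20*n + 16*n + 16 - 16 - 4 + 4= -60*n^2 + 12*n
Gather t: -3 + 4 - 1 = 0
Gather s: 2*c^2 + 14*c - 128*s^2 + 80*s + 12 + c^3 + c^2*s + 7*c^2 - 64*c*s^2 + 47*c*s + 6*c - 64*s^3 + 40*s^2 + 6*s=c^3 + 9*c^2 + 20*c - 64*s^3 + s^2*(-64*c - 88) + s*(c^2 + 47*c + 86) + 12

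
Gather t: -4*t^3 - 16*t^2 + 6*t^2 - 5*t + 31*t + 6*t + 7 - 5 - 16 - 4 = -4*t^3 - 10*t^2 + 32*t - 18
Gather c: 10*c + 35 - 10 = 10*c + 25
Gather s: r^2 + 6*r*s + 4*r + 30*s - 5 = r^2 + 4*r + s*(6*r + 30) - 5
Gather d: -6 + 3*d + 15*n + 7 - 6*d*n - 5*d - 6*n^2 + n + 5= d*(-6*n - 2) - 6*n^2 + 16*n + 6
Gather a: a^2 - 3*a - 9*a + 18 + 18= a^2 - 12*a + 36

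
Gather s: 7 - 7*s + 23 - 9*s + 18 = 48 - 16*s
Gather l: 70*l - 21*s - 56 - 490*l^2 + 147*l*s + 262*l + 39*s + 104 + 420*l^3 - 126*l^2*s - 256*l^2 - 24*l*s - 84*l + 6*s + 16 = 420*l^3 + l^2*(-126*s - 746) + l*(123*s + 248) + 24*s + 64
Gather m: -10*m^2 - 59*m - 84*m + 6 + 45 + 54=-10*m^2 - 143*m + 105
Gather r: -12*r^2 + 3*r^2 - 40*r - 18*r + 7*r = -9*r^2 - 51*r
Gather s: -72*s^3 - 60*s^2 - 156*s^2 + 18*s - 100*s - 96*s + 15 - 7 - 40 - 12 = -72*s^3 - 216*s^2 - 178*s - 44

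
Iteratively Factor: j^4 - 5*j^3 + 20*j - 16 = (j - 2)*(j^3 - 3*j^2 - 6*j + 8) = (j - 2)*(j - 1)*(j^2 - 2*j - 8) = (j - 2)*(j - 1)*(j + 2)*(j - 4)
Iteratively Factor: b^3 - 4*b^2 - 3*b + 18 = (b + 2)*(b^2 - 6*b + 9) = (b - 3)*(b + 2)*(b - 3)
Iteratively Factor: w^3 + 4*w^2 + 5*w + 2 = (w + 1)*(w^2 + 3*w + 2) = (w + 1)*(w + 2)*(w + 1)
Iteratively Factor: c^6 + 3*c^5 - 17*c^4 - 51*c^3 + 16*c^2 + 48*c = (c - 4)*(c^5 + 7*c^4 + 11*c^3 - 7*c^2 - 12*c) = (c - 4)*(c - 1)*(c^4 + 8*c^3 + 19*c^2 + 12*c) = (c - 4)*(c - 1)*(c + 1)*(c^3 + 7*c^2 + 12*c) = (c - 4)*(c - 1)*(c + 1)*(c + 4)*(c^2 + 3*c) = c*(c - 4)*(c - 1)*(c + 1)*(c + 4)*(c + 3)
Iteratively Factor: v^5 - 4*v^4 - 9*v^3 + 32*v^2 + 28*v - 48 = (v - 1)*(v^4 - 3*v^3 - 12*v^2 + 20*v + 48) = (v - 4)*(v - 1)*(v^3 + v^2 - 8*v - 12) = (v - 4)*(v - 3)*(v - 1)*(v^2 + 4*v + 4) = (v - 4)*(v - 3)*(v - 1)*(v + 2)*(v + 2)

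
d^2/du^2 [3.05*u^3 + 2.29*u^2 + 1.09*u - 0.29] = 18.3*u + 4.58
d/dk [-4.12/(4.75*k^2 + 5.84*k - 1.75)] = (39.14*k + 24.0608)/(4.75*k^2 + 5.84*k - 1.75)^2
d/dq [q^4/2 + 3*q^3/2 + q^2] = q*(4*q^2 + 9*q + 4)/2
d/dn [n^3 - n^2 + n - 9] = 3*n^2 - 2*n + 1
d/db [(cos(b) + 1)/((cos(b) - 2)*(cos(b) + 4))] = (cos(b)^2 + 2*cos(b) + 10)*sin(b)/((cos(b) - 2)^2*(cos(b) + 4)^2)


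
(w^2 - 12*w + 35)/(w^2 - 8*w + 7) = (w - 5)/(w - 1)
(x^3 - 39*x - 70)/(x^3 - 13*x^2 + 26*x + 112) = (x + 5)/(x - 8)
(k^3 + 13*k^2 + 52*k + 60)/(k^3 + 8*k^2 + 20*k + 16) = (k^2 + 11*k + 30)/(k^2 + 6*k + 8)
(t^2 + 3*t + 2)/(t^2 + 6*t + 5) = (t + 2)/(t + 5)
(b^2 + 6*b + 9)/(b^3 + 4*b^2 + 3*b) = (b + 3)/(b*(b + 1))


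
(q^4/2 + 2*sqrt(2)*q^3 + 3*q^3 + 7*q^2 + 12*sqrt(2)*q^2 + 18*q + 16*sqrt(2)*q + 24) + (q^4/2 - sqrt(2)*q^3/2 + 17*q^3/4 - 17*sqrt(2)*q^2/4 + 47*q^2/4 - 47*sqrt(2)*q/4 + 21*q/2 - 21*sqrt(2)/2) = q^4 + 3*sqrt(2)*q^3/2 + 29*q^3/4 + 31*sqrt(2)*q^2/4 + 75*q^2/4 + 17*sqrt(2)*q/4 + 57*q/2 - 21*sqrt(2)/2 + 24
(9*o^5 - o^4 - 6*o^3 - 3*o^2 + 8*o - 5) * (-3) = -27*o^5 + 3*o^4 + 18*o^3 + 9*o^2 - 24*o + 15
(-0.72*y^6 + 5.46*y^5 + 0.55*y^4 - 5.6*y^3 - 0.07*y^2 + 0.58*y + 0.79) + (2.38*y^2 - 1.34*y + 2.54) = -0.72*y^6 + 5.46*y^5 + 0.55*y^4 - 5.6*y^3 + 2.31*y^2 - 0.76*y + 3.33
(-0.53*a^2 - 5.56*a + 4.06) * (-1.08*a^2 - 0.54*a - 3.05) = 0.5724*a^4 + 6.291*a^3 + 0.2341*a^2 + 14.7656*a - 12.383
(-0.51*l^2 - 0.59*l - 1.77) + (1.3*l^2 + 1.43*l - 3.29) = 0.79*l^2 + 0.84*l - 5.06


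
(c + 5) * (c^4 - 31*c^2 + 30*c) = c^5 + 5*c^4 - 31*c^3 - 125*c^2 + 150*c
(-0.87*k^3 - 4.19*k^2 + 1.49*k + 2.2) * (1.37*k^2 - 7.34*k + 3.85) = -1.1919*k^5 + 0.645499999999998*k^4 + 29.4464*k^3 - 24.0541*k^2 - 10.4115*k + 8.47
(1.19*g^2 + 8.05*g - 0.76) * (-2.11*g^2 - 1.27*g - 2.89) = -2.5109*g^4 - 18.4968*g^3 - 12.059*g^2 - 22.2993*g + 2.1964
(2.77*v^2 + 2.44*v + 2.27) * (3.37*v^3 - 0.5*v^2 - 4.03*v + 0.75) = 9.3349*v^5 + 6.8378*v^4 - 4.7332*v^3 - 8.8907*v^2 - 7.3181*v + 1.7025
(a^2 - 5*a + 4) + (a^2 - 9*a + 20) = 2*a^2 - 14*a + 24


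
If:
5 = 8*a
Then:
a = 5/8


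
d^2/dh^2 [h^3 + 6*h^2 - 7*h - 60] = 6*h + 12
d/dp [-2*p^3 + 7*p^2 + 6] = 2*p*(7 - 3*p)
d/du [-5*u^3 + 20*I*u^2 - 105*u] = -15*u^2 + 40*I*u - 105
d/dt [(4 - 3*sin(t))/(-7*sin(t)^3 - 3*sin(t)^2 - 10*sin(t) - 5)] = (-42*sin(t)^3 + 75*sin(t)^2 + 24*sin(t) + 55)*cos(t)/(7*sin(t)^3 + 3*sin(t)^2 + 10*sin(t) + 5)^2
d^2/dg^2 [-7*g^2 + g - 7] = -14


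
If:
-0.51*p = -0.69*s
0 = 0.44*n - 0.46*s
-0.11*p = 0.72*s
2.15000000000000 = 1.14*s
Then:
No Solution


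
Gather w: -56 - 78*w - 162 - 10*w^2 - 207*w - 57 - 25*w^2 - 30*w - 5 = -35*w^2 - 315*w - 280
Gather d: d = d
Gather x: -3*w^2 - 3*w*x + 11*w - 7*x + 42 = -3*w^2 + 11*w + x*(-3*w - 7) + 42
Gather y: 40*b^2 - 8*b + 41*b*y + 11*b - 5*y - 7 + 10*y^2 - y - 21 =40*b^2 + 3*b + 10*y^2 + y*(41*b - 6) - 28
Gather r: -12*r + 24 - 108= -12*r - 84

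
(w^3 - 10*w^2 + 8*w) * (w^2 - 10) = w^5 - 10*w^4 - 2*w^3 + 100*w^2 - 80*w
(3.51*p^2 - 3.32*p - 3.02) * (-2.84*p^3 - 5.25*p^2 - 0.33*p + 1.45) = -9.9684*p^5 - 8.9987*p^4 + 24.8485*p^3 + 22.0401*p^2 - 3.8174*p - 4.379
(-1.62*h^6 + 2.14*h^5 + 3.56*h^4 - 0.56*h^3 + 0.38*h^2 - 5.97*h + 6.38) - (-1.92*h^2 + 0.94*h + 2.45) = -1.62*h^6 + 2.14*h^5 + 3.56*h^4 - 0.56*h^3 + 2.3*h^2 - 6.91*h + 3.93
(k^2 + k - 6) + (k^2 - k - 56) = 2*k^2 - 62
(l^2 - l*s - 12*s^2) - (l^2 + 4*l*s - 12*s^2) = -5*l*s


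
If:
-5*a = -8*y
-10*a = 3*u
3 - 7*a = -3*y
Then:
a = 24/41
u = -80/41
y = 15/41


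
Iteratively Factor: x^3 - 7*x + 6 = (x + 3)*(x^2 - 3*x + 2) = (x - 1)*(x + 3)*(x - 2)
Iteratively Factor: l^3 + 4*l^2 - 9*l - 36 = (l - 3)*(l^2 + 7*l + 12) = (l - 3)*(l + 4)*(l + 3)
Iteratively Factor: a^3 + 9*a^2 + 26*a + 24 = (a + 2)*(a^2 + 7*a + 12) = (a + 2)*(a + 3)*(a + 4)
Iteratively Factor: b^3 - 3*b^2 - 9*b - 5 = (b + 1)*(b^2 - 4*b - 5) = (b + 1)^2*(b - 5)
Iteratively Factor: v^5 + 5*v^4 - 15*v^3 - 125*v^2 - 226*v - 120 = (v + 1)*(v^4 + 4*v^3 - 19*v^2 - 106*v - 120) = (v - 5)*(v + 1)*(v^3 + 9*v^2 + 26*v + 24) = (v - 5)*(v + 1)*(v + 3)*(v^2 + 6*v + 8) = (v - 5)*(v + 1)*(v + 2)*(v + 3)*(v + 4)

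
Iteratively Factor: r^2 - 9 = (r - 3)*(r + 3)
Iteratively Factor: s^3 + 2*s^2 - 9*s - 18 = (s + 3)*(s^2 - s - 6) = (s + 2)*(s + 3)*(s - 3)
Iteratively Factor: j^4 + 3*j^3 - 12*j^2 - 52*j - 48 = (j + 2)*(j^3 + j^2 - 14*j - 24) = (j - 4)*(j + 2)*(j^2 + 5*j + 6) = (j - 4)*(j + 2)*(j + 3)*(j + 2)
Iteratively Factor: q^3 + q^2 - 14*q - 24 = (q + 2)*(q^2 - q - 12) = (q + 2)*(q + 3)*(q - 4)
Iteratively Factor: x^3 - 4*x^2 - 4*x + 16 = (x + 2)*(x^2 - 6*x + 8) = (x - 2)*(x + 2)*(x - 4)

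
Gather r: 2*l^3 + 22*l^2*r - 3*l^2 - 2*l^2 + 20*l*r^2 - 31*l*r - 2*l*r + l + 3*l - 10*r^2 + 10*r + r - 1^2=2*l^3 - 5*l^2 + 4*l + r^2*(20*l - 10) + r*(22*l^2 - 33*l + 11) - 1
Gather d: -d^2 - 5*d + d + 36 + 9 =-d^2 - 4*d + 45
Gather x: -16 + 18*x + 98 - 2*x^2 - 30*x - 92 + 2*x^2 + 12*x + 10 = 0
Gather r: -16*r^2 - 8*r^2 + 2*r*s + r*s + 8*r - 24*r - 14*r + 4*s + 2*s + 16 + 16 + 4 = -24*r^2 + r*(3*s - 30) + 6*s + 36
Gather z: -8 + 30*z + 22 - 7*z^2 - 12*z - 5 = -7*z^2 + 18*z + 9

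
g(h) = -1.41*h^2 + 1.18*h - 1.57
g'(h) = 1.18 - 2.82*h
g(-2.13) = -10.48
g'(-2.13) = 7.19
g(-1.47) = -6.35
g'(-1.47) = 5.33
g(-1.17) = -4.88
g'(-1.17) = 4.48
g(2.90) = -10.01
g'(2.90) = -7.00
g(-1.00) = -4.16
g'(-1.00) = 4.00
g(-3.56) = -23.64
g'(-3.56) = 11.22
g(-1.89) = -8.84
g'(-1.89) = 6.51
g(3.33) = -13.28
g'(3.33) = -8.21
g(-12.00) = -218.77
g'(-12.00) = 35.02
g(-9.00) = -126.40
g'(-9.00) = 26.56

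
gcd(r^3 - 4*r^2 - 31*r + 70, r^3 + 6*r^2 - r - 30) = r^2 + 3*r - 10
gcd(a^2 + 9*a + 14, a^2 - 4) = a + 2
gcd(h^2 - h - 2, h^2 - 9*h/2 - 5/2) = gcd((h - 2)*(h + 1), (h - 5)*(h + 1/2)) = 1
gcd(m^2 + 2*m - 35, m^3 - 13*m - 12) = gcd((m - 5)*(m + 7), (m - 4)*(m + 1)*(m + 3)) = 1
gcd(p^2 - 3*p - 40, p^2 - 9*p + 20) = 1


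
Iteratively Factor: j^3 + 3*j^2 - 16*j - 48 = (j + 3)*(j^2 - 16) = (j + 3)*(j + 4)*(j - 4)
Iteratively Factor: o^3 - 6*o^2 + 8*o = (o)*(o^2 - 6*o + 8) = o*(o - 4)*(o - 2)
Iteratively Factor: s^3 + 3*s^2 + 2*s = (s)*(s^2 + 3*s + 2) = s*(s + 1)*(s + 2)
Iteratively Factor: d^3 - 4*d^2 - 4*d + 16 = (d + 2)*(d^2 - 6*d + 8) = (d - 2)*(d + 2)*(d - 4)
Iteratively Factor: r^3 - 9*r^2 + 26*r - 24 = (r - 4)*(r^2 - 5*r + 6) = (r - 4)*(r - 3)*(r - 2)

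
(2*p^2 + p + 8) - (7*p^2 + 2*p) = -5*p^2 - p + 8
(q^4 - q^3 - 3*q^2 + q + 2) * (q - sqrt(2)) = q^5 - sqrt(2)*q^4 - q^4 - 3*q^3 + sqrt(2)*q^3 + q^2 + 3*sqrt(2)*q^2 - sqrt(2)*q + 2*q - 2*sqrt(2)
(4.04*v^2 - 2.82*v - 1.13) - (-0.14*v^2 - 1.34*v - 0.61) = 4.18*v^2 - 1.48*v - 0.52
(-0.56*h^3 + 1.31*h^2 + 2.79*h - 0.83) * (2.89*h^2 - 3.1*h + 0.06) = -1.6184*h^5 + 5.5219*h^4 + 3.9685*h^3 - 10.9691*h^2 + 2.7404*h - 0.0498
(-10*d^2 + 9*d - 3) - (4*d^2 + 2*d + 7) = -14*d^2 + 7*d - 10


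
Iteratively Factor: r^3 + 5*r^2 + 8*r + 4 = (r + 2)*(r^2 + 3*r + 2) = (r + 2)^2*(r + 1)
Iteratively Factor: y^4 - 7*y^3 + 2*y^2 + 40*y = (y - 4)*(y^3 - 3*y^2 - 10*y) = (y - 5)*(y - 4)*(y^2 + 2*y) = (y - 5)*(y - 4)*(y + 2)*(y)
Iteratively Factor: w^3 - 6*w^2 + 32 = (w + 2)*(w^2 - 8*w + 16) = (w - 4)*(w + 2)*(w - 4)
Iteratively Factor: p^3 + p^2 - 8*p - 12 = (p - 3)*(p^2 + 4*p + 4) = (p - 3)*(p + 2)*(p + 2)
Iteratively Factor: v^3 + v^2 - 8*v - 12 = (v - 3)*(v^2 + 4*v + 4) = (v - 3)*(v + 2)*(v + 2)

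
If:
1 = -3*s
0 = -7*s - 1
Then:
No Solution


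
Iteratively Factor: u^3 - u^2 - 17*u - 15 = (u + 1)*(u^2 - 2*u - 15) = (u - 5)*(u + 1)*(u + 3)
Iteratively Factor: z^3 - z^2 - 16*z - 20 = (z + 2)*(z^2 - 3*z - 10) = (z - 5)*(z + 2)*(z + 2)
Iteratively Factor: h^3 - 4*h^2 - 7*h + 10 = (h - 1)*(h^2 - 3*h - 10) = (h - 1)*(h + 2)*(h - 5)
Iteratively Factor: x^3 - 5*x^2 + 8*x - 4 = (x - 2)*(x^2 - 3*x + 2) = (x - 2)^2*(x - 1)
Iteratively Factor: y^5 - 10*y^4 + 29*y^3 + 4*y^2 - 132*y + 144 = (y - 3)*(y^4 - 7*y^3 + 8*y^2 + 28*y - 48) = (y - 4)*(y - 3)*(y^3 - 3*y^2 - 4*y + 12) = (y - 4)*(y - 3)*(y - 2)*(y^2 - y - 6) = (y - 4)*(y - 3)*(y - 2)*(y + 2)*(y - 3)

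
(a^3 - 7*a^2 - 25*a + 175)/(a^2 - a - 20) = (a^2 - 2*a - 35)/(a + 4)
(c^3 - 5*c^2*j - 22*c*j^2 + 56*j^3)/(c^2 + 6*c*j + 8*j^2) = (c^2 - 9*c*j + 14*j^2)/(c + 2*j)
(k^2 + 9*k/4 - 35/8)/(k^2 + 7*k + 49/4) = (4*k - 5)/(2*(2*k + 7))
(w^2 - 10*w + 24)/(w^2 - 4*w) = (w - 6)/w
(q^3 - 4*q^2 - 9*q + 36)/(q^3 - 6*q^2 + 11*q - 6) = (q^2 - q - 12)/(q^2 - 3*q + 2)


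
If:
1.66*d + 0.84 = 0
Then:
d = -0.51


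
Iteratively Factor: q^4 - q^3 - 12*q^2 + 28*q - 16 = (q - 2)*(q^3 + q^2 - 10*q + 8) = (q - 2)^2*(q^2 + 3*q - 4) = (q - 2)^2*(q + 4)*(q - 1)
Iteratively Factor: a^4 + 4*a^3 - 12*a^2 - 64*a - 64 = (a + 4)*(a^3 - 12*a - 16) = (a + 2)*(a + 4)*(a^2 - 2*a - 8) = (a + 2)^2*(a + 4)*(a - 4)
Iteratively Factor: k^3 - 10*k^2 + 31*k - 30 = (k - 3)*(k^2 - 7*k + 10) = (k - 3)*(k - 2)*(k - 5)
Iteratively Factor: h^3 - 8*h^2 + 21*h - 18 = (h - 3)*(h^2 - 5*h + 6) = (h - 3)*(h - 2)*(h - 3)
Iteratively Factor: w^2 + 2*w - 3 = (w + 3)*(w - 1)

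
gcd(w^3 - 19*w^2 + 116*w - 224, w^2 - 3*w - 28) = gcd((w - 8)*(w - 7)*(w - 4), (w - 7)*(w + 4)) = w - 7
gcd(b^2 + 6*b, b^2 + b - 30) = b + 6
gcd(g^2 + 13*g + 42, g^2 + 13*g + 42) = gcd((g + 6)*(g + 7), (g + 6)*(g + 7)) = g^2 + 13*g + 42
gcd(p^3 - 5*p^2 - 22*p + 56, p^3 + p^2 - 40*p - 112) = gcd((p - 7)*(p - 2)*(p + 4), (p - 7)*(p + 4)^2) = p^2 - 3*p - 28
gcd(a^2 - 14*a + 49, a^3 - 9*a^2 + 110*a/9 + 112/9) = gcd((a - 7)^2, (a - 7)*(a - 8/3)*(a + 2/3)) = a - 7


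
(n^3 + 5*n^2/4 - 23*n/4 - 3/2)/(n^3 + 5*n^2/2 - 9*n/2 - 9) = (4*n + 1)/(2*(2*n + 3))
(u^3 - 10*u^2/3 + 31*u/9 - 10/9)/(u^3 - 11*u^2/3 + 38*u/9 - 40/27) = 3*(u - 1)/(3*u - 4)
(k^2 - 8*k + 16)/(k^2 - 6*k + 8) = (k - 4)/(k - 2)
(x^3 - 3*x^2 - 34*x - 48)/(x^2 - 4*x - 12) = (x^2 - 5*x - 24)/(x - 6)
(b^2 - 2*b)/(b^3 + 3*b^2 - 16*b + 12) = b/(b^2 + 5*b - 6)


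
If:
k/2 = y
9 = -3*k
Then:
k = -3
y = -3/2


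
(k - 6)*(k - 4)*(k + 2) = k^3 - 8*k^2 + 4*k + 48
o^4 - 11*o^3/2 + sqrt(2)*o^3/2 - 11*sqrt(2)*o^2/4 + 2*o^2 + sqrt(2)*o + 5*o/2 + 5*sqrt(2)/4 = (o - 5)*(o - 1)*(o + 1/2)*(o + sqrt(2)/2)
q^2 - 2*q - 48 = (q - 8)*(q + 6)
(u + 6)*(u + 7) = u^2 + 13*u + 42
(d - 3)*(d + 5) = d^2 + 2*d - 15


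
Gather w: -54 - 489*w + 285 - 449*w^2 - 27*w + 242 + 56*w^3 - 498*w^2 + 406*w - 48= 56*w^3 - 947*w^2 - 110*w + 425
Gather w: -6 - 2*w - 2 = -2*w - 8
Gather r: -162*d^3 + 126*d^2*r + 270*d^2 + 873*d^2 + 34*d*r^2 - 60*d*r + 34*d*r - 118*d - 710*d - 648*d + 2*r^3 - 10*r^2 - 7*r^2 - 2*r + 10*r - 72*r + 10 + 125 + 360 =-162*d^3 + 1143*d^2 - 1476*d + 2*r^3 + r^2*(34*d - 17) + r*(126*d^2 - 26*d - 64) + 495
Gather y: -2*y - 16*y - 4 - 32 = -18*y - 36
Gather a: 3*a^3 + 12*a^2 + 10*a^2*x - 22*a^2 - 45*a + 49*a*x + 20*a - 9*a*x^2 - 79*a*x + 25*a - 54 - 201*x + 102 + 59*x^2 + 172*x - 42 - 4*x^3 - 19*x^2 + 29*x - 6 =3*a^3 + a^2*(10*x - 10) + a*(-9*x^2 - 30*x) - 4*x^3 + 40*x^2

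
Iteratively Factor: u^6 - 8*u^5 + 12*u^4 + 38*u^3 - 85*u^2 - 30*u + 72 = (u - 4)*(u^5 - 4*u^4 - 4*u^3 + 22*u^2 + 3*u - 18) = (u - 4)*(u - 1)*(u^4 - 3*u^3 - 7*u^2 + 15*u + 18) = (u - 4)*(u - 3)*(u - 1)*(u^3 - 7*u - 6) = (u - 4)*(u - 3)*(u - 1)*(u + 1)*(u^2 - u - 6) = (u - 4)*(u - 3)*(u - 1)*(u + 1)*(u + 2)*(u - 3)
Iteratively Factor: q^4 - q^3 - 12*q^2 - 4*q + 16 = (q + 2)*(q^3 - 3*q^2 - 6*q + 8) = (q - 4)*(q + 2)*(q^2 + q - 2) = (q - 4)*(q + 2)^2*(q - 1)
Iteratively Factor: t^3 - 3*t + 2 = (t - 1)*(t^2 + t - 2) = (t - 1)*(t + 2)*(t - 1)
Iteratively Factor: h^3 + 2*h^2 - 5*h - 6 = (h + 1)*(h^2 + h - 6) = (h + 1)*(h + 3)*(h - 2)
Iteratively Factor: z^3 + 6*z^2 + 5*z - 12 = (z - 1)*(z^2 + 7*z + 12) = (z - 1)*(z + 3)*(z + 4)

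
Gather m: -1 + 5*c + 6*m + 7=5*c + 6*m + 6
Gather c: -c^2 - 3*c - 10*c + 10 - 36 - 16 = -c^2 - 13*c - 42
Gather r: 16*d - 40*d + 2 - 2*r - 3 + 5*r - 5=-24*d + 3*r - 6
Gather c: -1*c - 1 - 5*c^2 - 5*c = -5*c^2 - 6*c - 1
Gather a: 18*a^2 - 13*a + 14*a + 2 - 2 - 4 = 18*a^2 + a - 4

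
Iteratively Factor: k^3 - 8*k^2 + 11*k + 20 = (k - 4)*(k^2 - 4*k - 5) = (k - 5)*(k - 4)*(k + 1)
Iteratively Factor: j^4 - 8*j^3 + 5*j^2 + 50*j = (j)*(j^3 - 8*j^2 + 5*j + 50) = j*(j - 5)*(j^2 - 3*j - 10) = j*(j - 5)*(j + 2)*(j - 5)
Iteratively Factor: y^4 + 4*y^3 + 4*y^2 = (y + 2)*(y^3 + 2*y^2) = y*(y + 2)*(y^2 + 2*y) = y*(y + 2)^2*(y)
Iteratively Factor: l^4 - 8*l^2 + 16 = (l + 2)*(l^3 - 2*l^2 - 4*l + 8) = (l - 2)*(l + 2)*(l^2 - 4) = (l - 2)^2*(l + 2)*(l + 2)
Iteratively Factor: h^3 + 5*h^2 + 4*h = (h)*(h^2 + 5*h + 4) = h*(h + 1)*(h + 4)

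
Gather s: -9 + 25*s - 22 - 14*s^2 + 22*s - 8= -14*s^2 + 47*s - 39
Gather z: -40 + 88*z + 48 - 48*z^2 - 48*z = -48*z^2 + 40*z + 8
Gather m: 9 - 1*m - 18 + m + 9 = 0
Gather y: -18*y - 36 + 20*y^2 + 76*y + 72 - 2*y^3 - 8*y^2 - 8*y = -2*y^3 + 12*y^2 + 50*y + 36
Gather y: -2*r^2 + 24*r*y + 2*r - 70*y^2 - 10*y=-2*r^2 + 2*r - 70*y^2 + y*(24*r - 10)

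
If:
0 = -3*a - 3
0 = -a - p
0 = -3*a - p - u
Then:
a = -1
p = 1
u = 2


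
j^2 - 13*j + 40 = (j - 8)*(j - 5)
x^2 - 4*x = x*(x - 4)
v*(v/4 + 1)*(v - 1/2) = v^3/4 + 7*v^2/8 - v/2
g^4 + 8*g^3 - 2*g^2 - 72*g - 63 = (g - 3)*(g + 1)*(g + 3)*(g + 7)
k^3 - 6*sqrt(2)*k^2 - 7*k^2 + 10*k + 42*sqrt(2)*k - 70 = (k - 7)*(k - 5*sqrt(2))*(k - sqrt(2))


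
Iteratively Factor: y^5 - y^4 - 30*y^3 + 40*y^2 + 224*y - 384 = (y - 3)*(y^4 + 2*y^3 - 24*y^2 - 32*y + 128) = (y - 3)*(y - 2)*(y^3 + 4*y^2 - 16*y - 64) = (y - 4)*(y - 3)*(y - 2)*(y^2 + 8*y + 16) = (y - 4)*(y - 3)*(y - 2)*(y + 4)*(y + 4)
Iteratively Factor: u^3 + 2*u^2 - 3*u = (u - 1)*(u^2 + 3*u) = u*(u - 1)*(u + 3)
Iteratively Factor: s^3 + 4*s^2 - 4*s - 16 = (s - 2)*(s^2 + 6*s + 8) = (s - 2)*(s + 4)*(s + 2)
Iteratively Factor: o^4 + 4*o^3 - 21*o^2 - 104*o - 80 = (o + 4)*(o^3 - 21*o - 20) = (o + 1)*(o + 4)*(o^2 - o - 20) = (o + 1)*(o + 4)^2*(o - 5)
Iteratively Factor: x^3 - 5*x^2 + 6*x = (x)*(x^2 - 5*x + 6) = x*(x - 2)*(x - 3)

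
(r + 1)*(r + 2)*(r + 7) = r^3 + 10*r^2 + 23*r + 14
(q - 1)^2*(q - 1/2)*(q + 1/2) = q^4 - 2*q^3 + 3*q^2/4 + q/2 - 1/4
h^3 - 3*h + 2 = (h - 1)^2*(h + 2)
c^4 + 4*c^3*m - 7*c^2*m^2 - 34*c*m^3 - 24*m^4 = (c - 3*m)*(c + m)*(c + 2*m)*(c + 4*m)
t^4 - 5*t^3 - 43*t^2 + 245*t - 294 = (t - 7)*(t - 3)*(t - 2)*(t + 7)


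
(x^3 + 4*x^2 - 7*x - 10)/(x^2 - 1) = (x^2 + 3*x - 10)/(x - 1)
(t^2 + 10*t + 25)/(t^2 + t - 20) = (t + 5)/(t - 4)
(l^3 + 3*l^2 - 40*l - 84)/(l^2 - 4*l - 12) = l + 7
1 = 1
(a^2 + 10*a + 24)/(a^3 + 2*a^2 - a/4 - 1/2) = 4*(a^2 + 10*a + 24)/(4*a^3 + 8*a^2 - a - 2)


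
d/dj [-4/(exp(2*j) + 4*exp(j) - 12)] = 8*(exp(j) + 2)*exp(j)/(exp(2*j) + 4*exp(j) - 12)^2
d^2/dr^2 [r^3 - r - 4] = 6*r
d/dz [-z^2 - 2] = -2*z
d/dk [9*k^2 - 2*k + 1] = 18*k - 2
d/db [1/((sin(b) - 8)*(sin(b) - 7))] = (15 - 2*sin(b))*cos(b)/((sin(b) - 8)^2*(sin(b) - 7)^2)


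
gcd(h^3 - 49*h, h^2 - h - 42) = h - 7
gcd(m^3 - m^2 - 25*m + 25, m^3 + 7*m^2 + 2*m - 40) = m + 5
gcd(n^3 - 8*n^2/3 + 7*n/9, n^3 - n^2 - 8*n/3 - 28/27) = n - 7/3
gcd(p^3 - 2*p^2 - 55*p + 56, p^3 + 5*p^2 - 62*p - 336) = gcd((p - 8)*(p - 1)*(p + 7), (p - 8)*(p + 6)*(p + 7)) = p^2 - p - 56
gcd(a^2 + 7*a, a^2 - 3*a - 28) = 1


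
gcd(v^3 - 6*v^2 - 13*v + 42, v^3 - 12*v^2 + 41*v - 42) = v^2 - 9*v + 14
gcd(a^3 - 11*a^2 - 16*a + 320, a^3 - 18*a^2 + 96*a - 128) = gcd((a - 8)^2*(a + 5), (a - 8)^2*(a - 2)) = a^2 - 16*a + 64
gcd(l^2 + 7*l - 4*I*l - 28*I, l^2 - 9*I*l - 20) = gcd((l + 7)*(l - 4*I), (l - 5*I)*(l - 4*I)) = l - 4*I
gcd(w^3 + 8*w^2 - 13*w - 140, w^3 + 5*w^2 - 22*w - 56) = w^2 + 3*w - 28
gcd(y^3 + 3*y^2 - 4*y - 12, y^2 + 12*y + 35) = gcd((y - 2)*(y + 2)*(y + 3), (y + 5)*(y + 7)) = 1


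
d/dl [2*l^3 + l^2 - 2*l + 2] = 6*l^2 + 2*l - 2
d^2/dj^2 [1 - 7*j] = 0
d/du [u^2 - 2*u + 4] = 2*u - 2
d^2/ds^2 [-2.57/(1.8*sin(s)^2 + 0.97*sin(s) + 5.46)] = (33.3072*sin(s)^4 + 13.46166*sin(s)^3 - 148.574527*sin(s)^2 - 40.534554*sin(s) + 45.679694)/(1.8*sin(s)^2 + 0.97*sin(s) + 5.46)^3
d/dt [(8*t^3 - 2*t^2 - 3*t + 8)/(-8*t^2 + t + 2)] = 2*(-32*t^4 + 8*t^3 + 11*t^2 + 60*t - 7)/(64*t^4 - 16*t^3 - 31*t^2 + 4*t + 4)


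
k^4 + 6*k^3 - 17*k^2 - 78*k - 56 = (k - 4)*(k + 1)*(k + 2)*(k + 7)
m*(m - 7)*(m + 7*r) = m^3 + 7*m^2*r - 7*m^2 - 49*m*r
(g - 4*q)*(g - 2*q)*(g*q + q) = g^3*q - 6*g^2*q^2 + g^2*q + 8*g*q^3 - 6*g*q^2 + 8*q^3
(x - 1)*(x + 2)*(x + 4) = x^3 + 5*x^2 + 2*x - 8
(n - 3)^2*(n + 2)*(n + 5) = n^4 + n^3 - 23*n^2 + 3*n + 90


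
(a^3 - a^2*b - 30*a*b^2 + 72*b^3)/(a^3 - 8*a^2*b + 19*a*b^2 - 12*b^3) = (a + 6*b)/(a - b)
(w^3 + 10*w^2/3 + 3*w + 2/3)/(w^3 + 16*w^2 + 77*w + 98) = (3*w^2 + 4*w + 1)/(3*(w^2 + 14*w + 49))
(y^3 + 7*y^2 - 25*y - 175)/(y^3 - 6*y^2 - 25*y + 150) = (y + 7)/(y - 6)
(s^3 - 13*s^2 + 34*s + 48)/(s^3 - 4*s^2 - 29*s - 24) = (s - 6)/(s + 3)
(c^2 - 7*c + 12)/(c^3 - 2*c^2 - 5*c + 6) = (c - 4)/(c^2 + c - 2)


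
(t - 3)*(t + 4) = t^2 + t - 12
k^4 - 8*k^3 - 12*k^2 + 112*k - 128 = (k - 8)*(k - 2)^2*(k + 4)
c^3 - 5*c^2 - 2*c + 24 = (c - 4)*(c - 3)*(c + 2)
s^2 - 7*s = s*(s - 7)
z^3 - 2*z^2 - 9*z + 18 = (z - 3)*(z - 2)*(z + 3)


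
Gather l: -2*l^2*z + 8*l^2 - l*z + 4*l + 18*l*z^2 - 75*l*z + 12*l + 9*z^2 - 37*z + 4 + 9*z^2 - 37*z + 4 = l^2*(8 - 2*z) + l*(18*z^2 - 76*z + 16) + 18*z^2 - 74*z + 8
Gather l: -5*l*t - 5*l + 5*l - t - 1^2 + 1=-5*l*t - t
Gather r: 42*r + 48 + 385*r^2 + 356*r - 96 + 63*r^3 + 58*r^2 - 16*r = 63*r^3 + 443*r^2 + 382*r - 48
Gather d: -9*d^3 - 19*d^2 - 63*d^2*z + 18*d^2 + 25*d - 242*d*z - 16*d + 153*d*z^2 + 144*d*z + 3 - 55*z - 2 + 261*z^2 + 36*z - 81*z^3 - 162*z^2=-9*d^3 + d^2*(-63*z - 1) + d*(153*z^2 - 98*z + 9) - 81*z^3 + 99*z^2 - 19*z + 1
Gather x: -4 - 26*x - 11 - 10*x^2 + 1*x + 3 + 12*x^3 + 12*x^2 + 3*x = 12*x^3 + 2*x^2 - 22*x - 12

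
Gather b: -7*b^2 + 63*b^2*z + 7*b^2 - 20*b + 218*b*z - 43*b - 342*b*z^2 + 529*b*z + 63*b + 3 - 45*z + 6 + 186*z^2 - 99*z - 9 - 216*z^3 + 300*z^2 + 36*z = 63*b^2*z + b*(-342*z^2 + 747*z) - 216*z^3 + 486*z^2 - 108*z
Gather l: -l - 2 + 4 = 2 - l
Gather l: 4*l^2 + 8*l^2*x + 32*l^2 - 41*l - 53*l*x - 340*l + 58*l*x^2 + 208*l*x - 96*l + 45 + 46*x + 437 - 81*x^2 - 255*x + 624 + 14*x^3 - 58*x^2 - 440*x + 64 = l^2*(8*x + 36) + l*(58*x^2 + 155*x - 477) + 14*x^3 - 139*x^2 - 649*x + 1170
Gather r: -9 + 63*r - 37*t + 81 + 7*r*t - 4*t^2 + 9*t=r*(7*t + 63) - 4*t^2 - 28*t + 72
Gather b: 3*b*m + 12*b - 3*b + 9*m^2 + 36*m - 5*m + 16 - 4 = b*(3*m + 9) + 9*m^2 + 31*m + 12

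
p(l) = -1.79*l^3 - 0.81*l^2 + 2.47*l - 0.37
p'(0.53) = 0.10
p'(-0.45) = 2.11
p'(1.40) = -10.32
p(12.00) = -3180.49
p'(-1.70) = -10.30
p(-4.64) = 149.55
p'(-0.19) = 2.58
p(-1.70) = 1.88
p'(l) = -5.37*l^2 - 1.62*l + 2.47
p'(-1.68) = -9.96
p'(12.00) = -790.25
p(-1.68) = 1.68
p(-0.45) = -1.48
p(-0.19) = -0.86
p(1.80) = -8.99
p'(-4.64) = -105.63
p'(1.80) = -17.84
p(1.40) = -3.41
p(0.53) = 0.45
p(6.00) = -401.35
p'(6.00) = -200.57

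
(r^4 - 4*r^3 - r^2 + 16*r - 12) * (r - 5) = r^5 - 9*r^4 + 19*r^3 + 21*r^2 - 92*r + 60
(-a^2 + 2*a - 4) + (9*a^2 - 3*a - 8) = 8*a^2 - a - 12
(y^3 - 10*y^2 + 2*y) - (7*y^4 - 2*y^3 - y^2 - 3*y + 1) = -7*y^4 + 3*y^3 - 9*y^2 + 5*y - 1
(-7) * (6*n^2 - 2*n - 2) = -42*n^2 + 14*n + 14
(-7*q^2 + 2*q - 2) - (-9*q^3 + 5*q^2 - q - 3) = 9*q^3 - 12*q^2 + 3*q + 1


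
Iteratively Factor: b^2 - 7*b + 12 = (b - 3)*(b - 4)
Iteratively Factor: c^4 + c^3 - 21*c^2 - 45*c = (c - 5)*(c^3 + 6*c^2 + 9*c) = (c - 5)*(c + 3)*(c^2 + 3*c) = (c - 5)*(c + 3)^2*(c)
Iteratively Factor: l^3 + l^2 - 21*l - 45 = (l + 3)*(l^2 - 2*l - 15) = (l - 5)*(l + 3)*(l + 3)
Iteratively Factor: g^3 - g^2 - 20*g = (g)*(g^2 - g - 20) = g*(g - 5)*(g + 4)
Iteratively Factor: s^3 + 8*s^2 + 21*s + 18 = (s + 3)*(s^2 + 5*s + 6) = (s + 3)^2*(s + 2)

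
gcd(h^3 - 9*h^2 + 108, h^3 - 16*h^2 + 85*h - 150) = h - 6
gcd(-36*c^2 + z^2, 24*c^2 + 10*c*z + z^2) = 6*c + z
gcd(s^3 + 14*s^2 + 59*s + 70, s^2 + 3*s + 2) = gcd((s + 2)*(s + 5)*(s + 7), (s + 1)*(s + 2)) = s + 2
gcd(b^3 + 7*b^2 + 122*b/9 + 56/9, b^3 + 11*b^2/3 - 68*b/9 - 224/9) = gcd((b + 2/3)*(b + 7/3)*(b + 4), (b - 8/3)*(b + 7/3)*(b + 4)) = b^2 + 19*b/3 + 28/3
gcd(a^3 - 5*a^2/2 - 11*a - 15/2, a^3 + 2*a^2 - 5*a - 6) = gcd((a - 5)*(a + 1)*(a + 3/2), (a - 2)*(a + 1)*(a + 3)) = a + 1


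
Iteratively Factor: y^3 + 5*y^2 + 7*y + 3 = (y + 3)*(y^2 + 2*y + 1) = (y + 1)*(y + 3)*(y + 1)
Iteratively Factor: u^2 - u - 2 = (u - 2)*(u + 1)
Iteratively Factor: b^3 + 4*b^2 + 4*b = (b)*(b^2 + 4*b + 4) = b*(b + 2)*(b + 2)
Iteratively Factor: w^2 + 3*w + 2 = (w + 1)*(w + 2)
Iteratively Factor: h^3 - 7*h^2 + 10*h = (h - 2)*(h^2 - 5*h) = h*(h - 2)*(h - 5)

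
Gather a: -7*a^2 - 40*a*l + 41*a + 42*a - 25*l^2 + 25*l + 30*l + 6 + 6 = -7*a^2 + a*(83 - 40*l) - 25*l^2 + 55*l + 12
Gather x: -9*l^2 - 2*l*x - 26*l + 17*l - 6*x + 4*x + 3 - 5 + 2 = -9*l^2 - 9*l + x*(-2*l - 2)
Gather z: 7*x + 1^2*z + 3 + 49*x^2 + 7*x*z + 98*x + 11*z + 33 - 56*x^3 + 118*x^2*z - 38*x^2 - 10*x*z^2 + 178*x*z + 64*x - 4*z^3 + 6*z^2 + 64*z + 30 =-56*x^3 + 11*x^2 + 169*x - 4*z^3 + z^2*(6 - 10*x) + z*(118*x^2 + 185*x + 76) + 66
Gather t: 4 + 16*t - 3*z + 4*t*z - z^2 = t*(4*z + 16) - z^2 - 3*z + 4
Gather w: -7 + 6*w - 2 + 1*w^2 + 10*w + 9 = w^2 + 16*w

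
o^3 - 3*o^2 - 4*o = o*(o - 4)*(o + 1)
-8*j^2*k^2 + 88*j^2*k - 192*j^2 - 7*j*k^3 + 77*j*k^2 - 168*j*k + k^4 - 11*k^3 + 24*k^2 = (-8*j + k)*(j + k)*(k - 8)*(k - 3)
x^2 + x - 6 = (x - 2)*(x + 3)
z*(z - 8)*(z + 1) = z^3 - 7*z^2 - 8*z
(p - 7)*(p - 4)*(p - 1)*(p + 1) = p^4 - 11*p^3 + 27*p^2 + 11*p - 28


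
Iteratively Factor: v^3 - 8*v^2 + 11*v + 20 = (v - 5)*(v^2 - 3*v - 4) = (v - 5)*(v - 4)*(v + 1)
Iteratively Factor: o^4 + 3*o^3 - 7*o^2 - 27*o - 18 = (o - 3)*(o^3 + 6*o^2 + 11*o + 6) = (o - 3)*(o + 2)*(o^2 + 4*o + 3) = (o - 3)*(o + 1)*(o + 2)*(o + 3)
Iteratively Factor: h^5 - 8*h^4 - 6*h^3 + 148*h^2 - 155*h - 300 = (h - 5)*(h^4 - 3*h^3 - 21*h^2 + 43*h + 60) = (h - 5)*(h + 1)*(h^3 - 4*h^2 - 17*h + 60) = (h - 5)^2*(h + 1)*(h^2 + h - 12) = (h - 5)^2*(h + 1)*(h + 4)*(h - 3)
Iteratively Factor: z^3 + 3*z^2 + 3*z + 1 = (z + 1)*(z^2 + 2*z + 1) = (z + 1)^2*(z + 1)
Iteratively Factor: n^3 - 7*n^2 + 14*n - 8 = (n - 4)*(n^2 - 3*n + 2) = (n - 4)*(n - 1)*(n - 2)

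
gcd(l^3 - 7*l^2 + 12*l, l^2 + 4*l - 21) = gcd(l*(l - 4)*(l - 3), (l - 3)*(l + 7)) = l - 3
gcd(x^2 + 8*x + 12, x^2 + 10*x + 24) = x + 6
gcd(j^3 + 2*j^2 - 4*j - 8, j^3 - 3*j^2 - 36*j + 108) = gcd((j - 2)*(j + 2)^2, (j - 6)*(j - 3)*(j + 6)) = 1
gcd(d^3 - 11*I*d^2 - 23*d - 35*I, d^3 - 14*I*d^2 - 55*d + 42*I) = d - 7*I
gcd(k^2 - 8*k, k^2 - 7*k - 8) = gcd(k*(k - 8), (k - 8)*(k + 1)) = k - 8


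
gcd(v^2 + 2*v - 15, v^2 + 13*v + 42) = 1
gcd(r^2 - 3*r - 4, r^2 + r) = r + 1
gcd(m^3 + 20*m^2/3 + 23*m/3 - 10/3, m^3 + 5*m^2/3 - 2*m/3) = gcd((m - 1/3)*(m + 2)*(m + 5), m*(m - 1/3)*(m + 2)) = m^2 + 5*m/3 - 2/3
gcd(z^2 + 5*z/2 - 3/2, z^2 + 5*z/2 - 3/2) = z^2 + 5*z/2 - 3/2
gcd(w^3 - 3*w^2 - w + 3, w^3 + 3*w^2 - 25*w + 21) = w^2 - 4*w + 3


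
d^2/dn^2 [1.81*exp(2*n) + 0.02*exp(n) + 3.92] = (7.24*exp(n) + 0.02)*exp(n)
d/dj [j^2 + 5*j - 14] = 2*j + 5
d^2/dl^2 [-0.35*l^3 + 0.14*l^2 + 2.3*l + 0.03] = 0.28 - 2.1*l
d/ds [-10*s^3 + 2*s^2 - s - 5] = -30*s^2 + 4*s - 1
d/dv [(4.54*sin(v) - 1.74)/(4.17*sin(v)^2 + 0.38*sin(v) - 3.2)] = (-18.9318*sin(v)^2 + 14.5116*sin(v) - 13.8668)*cos(v)/(17.3889*sin(v)^4 + 3.1692*sin(v)^3 - 26.5436*sin(v)^2 - 2.432*sin(v) + 10.24)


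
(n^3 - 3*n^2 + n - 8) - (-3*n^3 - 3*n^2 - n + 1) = 4*n^3 + 2*n - 9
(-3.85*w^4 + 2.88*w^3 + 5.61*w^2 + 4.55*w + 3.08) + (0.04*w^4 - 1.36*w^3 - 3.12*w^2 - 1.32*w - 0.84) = -3.81*w^4 + 1.52*w^3 + 2.49*w^2 + 3.23*w + 2.24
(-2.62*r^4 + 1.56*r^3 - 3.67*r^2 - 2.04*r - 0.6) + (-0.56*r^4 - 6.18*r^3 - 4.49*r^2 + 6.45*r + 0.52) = -3.18*r^4 - 4.62*r^3 - 8.16*r^2 + 4.41*r - 0.08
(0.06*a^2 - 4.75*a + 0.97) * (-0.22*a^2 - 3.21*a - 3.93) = -0.0132*a^4 + 0.8524*a^3 + 14.7983*a^2 + 15.5538*a - 3.8121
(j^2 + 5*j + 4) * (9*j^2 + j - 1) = 9*j^4 + 46*j^3 + 40*j^2 - j - 4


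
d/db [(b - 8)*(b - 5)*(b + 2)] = 3*b^2 - 22*b + 14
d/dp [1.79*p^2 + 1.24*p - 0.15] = 3.58*p + 1.24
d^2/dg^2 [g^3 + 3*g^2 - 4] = 6*g + 6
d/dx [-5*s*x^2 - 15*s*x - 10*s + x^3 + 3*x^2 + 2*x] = -10*s*x - 15*s + 3*x^2 + 6*x + 2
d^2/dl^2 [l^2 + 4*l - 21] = 2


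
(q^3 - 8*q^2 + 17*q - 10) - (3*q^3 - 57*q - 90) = -2*q^3 - 8*q^2 + 74*q + 80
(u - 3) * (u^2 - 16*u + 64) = u^3 - 19*u^2 + 112*u - 192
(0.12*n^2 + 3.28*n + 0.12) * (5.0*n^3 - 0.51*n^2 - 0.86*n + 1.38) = 0.6*n^5 + 16.3388*n^4 - 1.176*n^3 - 2.7164*n^2 + 4.4232*n + 0.1656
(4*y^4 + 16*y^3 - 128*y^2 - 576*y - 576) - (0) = 4*y^4 + 16*y^3 - 128*y^2 - 576*y - 576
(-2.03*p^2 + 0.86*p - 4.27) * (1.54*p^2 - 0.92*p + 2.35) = -3.1262*p^4 + 3.192*p^3 - 12.1375*p^2 + 5.9494*p - 10.0345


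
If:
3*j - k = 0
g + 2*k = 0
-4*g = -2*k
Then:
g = 0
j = 0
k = 0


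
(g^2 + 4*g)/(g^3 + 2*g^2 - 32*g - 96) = g/(g^2 - 2*g - 24)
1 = 1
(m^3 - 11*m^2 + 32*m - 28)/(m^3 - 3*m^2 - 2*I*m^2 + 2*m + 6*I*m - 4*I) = (m^2 - 9*m + 14)/(m^2 - m*(1 + 2*I) + 2*I)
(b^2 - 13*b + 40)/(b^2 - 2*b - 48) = (b - 5)/(b + 6)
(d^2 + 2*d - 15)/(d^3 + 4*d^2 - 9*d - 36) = (d + 5)/(d^2 + 7*d + 12)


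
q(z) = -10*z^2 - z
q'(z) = -20*z - 1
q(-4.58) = -205.18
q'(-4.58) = 90.60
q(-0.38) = -1.06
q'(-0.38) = 6.60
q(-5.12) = -257.02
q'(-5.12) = 101.40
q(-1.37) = -17.40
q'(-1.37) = 26.40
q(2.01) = -42.41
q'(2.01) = -41.20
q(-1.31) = -15.85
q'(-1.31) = 25.20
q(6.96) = -491.38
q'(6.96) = -140.20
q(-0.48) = -1.82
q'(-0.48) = 8.60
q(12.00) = -1452.00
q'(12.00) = -241.00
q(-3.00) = -87.00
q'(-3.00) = 59.00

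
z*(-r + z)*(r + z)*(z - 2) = -r^2*z^2 + 2*r^2*z + z^4 - 2*z^3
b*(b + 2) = b^2 + 2*b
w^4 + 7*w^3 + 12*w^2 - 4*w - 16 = (w - 1)*(w + 2)^2*(w + 4)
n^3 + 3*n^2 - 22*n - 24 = (n - 4)*(n + 1)*(n + 6)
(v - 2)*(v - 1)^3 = v^4 - 5*v^3 + 9*v^2 - 7*v + 2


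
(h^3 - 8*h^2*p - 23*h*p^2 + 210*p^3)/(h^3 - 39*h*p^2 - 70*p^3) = (h - 6*p)/(h + 2*p)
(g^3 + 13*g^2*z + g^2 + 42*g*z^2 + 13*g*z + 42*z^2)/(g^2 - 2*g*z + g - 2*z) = (-g^2 - 13*g*z - 42*z^2)/(-g + 2*z)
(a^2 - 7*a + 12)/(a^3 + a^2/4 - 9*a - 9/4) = 4*(a - 4)/(4*a^2 + 13*a + 3)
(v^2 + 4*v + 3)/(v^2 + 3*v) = (v + 1)/v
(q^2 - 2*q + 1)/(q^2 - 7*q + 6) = (q - 1)/(q - 6)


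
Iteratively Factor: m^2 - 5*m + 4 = (m - 4)*(m - 1)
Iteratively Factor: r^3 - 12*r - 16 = (r + 2)*(r^2 - 2*r - 8) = (r + 2)^2*(r - 4)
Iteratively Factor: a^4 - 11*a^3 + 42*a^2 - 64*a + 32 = (a - 1)*(a^3 - 10*a^2 + 32*a - 32) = (a - 2)*(a - 1)*(a^2 - 8*a + 16) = (a - 4)*(a - 2)*(a - 1)*(a - 4)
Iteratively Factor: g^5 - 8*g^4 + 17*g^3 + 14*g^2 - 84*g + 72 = (g - 2)*(g^4 - 6*g^3 + 5*g^2 + 24*g - 36) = (g - 3)*(g - 2)*(g^3 - 3*g^2 - 4*g + 12) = (g - 3)*(g - 2)^2*(g^2 - g - 6) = (g - 3)^2*(g - 2)^2*(g + 2)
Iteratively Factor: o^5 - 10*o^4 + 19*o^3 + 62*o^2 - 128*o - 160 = (o - 5)*(o^4 - 5*o^3 - 6*o^2 + 32*o + 32) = (o - 5)*(o + 1)*(o^3 - 6*o^2 + 32) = (o - 5)*(o - 4)*(o + 1)*(o^2 - 2*o - 8) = (o - 5)*(o - 4)^2*(o + 1)*(o + 2)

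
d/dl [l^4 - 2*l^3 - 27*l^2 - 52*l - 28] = 4*l^3 - 6*l^2 - 54*l - 52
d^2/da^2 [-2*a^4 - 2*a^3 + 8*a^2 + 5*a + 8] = -24*a^2 - 12*a + 16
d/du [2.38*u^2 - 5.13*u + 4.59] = 4.76*u - 5.13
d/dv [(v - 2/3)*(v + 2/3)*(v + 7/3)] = 3*v^2 + 14*v/3 - 4/9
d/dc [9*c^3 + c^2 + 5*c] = 27*c^2 + 2*c + 5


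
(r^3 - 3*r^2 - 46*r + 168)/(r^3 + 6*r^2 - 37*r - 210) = (r - 4)/(r + 5)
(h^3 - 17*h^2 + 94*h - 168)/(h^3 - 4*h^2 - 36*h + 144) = (h - 7)/(h + 6)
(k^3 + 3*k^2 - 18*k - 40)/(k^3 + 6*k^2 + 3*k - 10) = (k - 4)/(k - 1)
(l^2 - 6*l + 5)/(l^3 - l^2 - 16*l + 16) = (l - 5)/(l^2 - 16)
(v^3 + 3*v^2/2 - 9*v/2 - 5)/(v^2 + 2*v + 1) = (v^2 + v/2 - 5)/(v + 1)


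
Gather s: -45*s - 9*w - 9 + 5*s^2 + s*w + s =5*s^2 + s*(w - 44) - 9*w - 9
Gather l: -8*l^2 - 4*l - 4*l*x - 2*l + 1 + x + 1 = -8*l^2 + l*(-4*x - 6) + x + 2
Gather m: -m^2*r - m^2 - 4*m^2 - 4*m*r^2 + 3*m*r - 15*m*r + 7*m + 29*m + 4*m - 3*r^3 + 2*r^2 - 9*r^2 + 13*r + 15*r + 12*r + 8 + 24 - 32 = m^2*(-r - 5) + m*(-4*r^2 - 12*r + 40) - 3*r^3 - 7*r^2 + 40*r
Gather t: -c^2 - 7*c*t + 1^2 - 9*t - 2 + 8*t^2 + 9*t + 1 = -c^2 - 7*c*t + 8*t^2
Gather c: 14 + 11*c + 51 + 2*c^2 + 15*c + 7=2*c^2 + 26*c + 72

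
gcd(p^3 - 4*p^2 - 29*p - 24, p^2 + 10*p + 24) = 1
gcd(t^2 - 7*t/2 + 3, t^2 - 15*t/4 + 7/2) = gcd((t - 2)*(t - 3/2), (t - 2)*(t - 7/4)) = t - 2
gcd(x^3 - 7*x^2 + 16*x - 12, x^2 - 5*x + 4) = 1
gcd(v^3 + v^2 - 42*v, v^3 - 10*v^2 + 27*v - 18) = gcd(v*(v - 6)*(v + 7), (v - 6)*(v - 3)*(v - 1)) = v - 6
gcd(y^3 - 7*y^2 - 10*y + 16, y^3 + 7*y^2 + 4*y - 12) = y^2 + y - 2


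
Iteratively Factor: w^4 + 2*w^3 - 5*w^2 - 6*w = (w - 2)*(w^3 + 4*w^2 + 3*w) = w*(w - 2)*(w^2 + 4*w + 3) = w*(w - 2)*(w + 1)*(w + 3)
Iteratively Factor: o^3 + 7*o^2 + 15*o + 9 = (o + 3)*(o^2 + 4*o + 3) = (o + 1)*(o + 3)*(o + 3)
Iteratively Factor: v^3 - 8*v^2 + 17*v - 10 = (v - 1)*(v^2 - 7*v + 10) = (v - 5)*(v - 1)*(v - 2)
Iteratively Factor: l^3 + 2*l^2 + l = (l + 1)*(l^2 + l) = l*(l + 1)*(l + 1)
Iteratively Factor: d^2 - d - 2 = (d - 2)*(d + 1)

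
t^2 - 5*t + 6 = (t - 3)*(t - 2)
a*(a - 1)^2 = a^3 - 2*a^2 + a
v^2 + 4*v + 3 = (v + 1)*(v + 3)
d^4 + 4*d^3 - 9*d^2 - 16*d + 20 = (d - 2)*(d - 1)*(d + 2)*(d + 5)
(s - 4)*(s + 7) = s^2 + 3*s - 28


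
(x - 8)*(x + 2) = x^2 - 6*x - 16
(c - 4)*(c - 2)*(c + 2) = c^3 - 4*c^2 - 4*c + 16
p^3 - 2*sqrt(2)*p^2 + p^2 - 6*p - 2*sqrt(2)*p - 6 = (p + 1)*(p - 3*sqrt(2))*(p + sqrt(2))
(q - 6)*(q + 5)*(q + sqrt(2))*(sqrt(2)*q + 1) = sqrt(2)*q^4 - sqrt(2)*q^3 + 3*q^3 - 29*sqrt(2)*q^2 - 3*q^2 - 90*q - sqrt(2)*q - 30*sqrt(2)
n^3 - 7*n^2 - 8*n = n*(n - 8)*(n + 1)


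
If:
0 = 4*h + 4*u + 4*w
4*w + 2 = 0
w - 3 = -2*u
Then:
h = -5/4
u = 7/4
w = -1/2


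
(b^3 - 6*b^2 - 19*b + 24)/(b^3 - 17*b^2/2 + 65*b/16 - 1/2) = 16*(b^2 + 2*b - 3)/(16*b^2 - 8*b + 1)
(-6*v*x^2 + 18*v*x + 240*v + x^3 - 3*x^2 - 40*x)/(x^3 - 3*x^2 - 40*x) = (-6*v + x)/x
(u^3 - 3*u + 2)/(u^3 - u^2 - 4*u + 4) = (u - 1)/(u - 2)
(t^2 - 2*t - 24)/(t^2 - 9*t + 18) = (t + 4)/(t - 3)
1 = 1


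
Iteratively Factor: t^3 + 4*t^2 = (t)*(t^2 + 4*t) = t^2*(t + 4)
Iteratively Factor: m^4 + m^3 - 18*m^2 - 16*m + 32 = (m - 4)*(m^3 + 5*m^2 + 2*m - 8) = (m - 4)*(m + 4)*(m^2 + m - 2) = (m - 4)*(m + 2)*(m + 4)*(m - 1)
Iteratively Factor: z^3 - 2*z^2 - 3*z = (z - 3)*(z^2 + z) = z*(z - 3)*(z + 1)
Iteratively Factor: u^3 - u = (u)*(u^2 - 1) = u*(u + 1)*(u - 1)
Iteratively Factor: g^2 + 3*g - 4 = (g - 1)*(g + 4)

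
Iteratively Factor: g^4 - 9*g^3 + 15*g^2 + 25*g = (g)*(g^3 - 9*g^2 + 15*g + 25) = g*(g - 5)*(g^2 - 4*g - 5) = g*(g - 5)*(g + 1)*(g - 5)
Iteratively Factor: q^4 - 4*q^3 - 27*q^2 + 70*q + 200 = (q - 5)*(q^3 + q^2 - 22*q - 40) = (q - 5)*(q + 2)*(q^2 - q - 20) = (q - 5)*(q + 2)*(q + 4)*(q - 5)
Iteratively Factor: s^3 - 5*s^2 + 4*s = (s - 4)*(s^2 - s) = s*(s - 4)*(s - 1)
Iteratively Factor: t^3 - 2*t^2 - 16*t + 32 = (t - 4)*(t^2 + 2*t - 8) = (t - 4)*(t + 4)*(t - 2)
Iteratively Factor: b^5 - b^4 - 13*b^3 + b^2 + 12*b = (b - 1)*(b^4 - 13*b^2 - 12*b) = (b - 1)*(b + 3)*(b^3 - 3*b^2 - 4*b) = (b - 4)*(b - 1)*(b + 3)*(b^2 + b) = b*(b - 4)*(b - 1)*(b + 3)*(b + 1)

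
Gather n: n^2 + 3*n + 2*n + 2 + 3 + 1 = n^2 + 5*n + 6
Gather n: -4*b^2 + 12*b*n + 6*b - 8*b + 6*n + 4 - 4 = -4*b^2 - 2*b + n*(12*b + 6)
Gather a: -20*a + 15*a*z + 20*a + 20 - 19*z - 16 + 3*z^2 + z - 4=15*a*z + 3*z^2 - 18*z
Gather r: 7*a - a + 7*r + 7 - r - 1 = 6*a + 6*r + 6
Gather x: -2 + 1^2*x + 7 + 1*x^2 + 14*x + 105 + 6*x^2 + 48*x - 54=7*x^2 + 63*x + 56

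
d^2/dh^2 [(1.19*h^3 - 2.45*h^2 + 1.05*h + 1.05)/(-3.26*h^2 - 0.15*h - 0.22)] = (1.4210854715202e-14*h^5 - 2.8421709430404e-14*h^4 - 23.060674*h^3 - 77.73234*h^2 + 1.092084*h + 1.76533)/(34.645976*h^6 + 4.78242*h^5 + 7.234266*h^4 + 0.648855*h^3 + 0.488202*h^2 + 0.02178*h + 0.010648)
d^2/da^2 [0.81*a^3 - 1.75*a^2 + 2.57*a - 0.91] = 4.86*a - 3.5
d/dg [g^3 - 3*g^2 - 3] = 3*g*(g - 2)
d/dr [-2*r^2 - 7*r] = -4*r - 7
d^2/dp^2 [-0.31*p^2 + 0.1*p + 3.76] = -0.620000000000000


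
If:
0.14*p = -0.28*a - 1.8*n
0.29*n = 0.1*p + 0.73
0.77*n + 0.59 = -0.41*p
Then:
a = -6.01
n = 1.23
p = -3.74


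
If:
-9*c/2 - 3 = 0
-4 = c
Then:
No Solution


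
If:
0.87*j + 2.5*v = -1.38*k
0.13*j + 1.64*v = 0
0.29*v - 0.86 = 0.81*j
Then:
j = -1.03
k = 0.50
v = 0.08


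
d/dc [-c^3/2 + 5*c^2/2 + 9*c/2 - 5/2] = -3*c^2/2 + 5*c + 9/2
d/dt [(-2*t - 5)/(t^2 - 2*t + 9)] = 2*(t^2 + 5*t - 14)/(t^4 - 4*t^3 + 22*t^2 - 36*t + 81)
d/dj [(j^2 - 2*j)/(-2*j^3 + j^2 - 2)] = 2*(j^2*(j - 2)*(3*j - 1) + (1 - j)*(2*j^3 - j^2 + 2))/(2*j^3 - j^2 + 2)^2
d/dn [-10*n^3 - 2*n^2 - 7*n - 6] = -30*n^2 - 4*n - 7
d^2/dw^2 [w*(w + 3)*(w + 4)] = 6*w + 14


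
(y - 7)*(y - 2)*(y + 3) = y^3 - 6*y^2 - 13*y + 42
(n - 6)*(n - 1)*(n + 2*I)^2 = n^4 - 7*n^3 + 4*I*n^3 + 2*n^2 - 28*I*n^2 + 28*n + 24*I*n - 24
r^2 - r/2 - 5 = (r - 5/2)*(r + 2)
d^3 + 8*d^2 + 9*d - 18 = (d - 1)*(d + 3)*(d + 6)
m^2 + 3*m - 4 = (m - 1)*(m + 4)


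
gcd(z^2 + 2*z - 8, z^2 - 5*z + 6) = z - 2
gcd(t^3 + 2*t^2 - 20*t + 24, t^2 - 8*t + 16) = 1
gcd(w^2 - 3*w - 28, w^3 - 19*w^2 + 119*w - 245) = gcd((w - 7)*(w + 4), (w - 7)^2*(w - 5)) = w - 7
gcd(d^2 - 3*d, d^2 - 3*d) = d^2 - 3*d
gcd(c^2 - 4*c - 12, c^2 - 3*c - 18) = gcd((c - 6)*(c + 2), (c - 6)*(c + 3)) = c - 6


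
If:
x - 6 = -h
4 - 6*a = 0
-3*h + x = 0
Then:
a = 2/3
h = 3/2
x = 9/2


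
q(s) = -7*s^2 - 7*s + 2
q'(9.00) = -133.00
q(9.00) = -628.00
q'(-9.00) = 119.00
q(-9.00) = -502.00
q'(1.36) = -26.04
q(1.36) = -20.47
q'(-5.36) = 68.04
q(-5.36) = -161.59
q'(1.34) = -25.76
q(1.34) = -19.95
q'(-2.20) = 23.80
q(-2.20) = -16.48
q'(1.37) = -26.18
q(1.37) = -20.73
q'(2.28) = -38.92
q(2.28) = -50.35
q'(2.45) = -41.30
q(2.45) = -57.17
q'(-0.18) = -4.48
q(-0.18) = 3.03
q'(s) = -14*s - 7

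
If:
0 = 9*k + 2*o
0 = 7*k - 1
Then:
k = 1/7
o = -9/14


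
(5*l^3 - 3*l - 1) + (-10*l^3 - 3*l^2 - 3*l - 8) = -5*l^3 - 3*l^2 - 6*l - 9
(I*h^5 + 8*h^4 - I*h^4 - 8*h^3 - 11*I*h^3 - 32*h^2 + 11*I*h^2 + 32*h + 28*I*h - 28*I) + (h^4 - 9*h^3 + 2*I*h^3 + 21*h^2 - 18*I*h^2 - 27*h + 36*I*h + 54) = I*h^5 + 9*h^4 - I*h^4 - 17*h^3 - 9*I*h^3 - 11*h^2 - 7*I*h^2 + 5*h + 64*I*h + 54 - 28*I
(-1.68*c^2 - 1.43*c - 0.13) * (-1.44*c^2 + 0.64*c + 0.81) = 2.4192*c^4 + 0.984*c^3 - 2.0888*c^2 - 1.2415*c - 0.1053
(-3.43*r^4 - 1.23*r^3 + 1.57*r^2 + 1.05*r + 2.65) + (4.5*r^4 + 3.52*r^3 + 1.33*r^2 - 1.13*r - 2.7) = 1.07*r^4 + 2.29*r^3 + 2.9*r^2 - 0.0799999999999998*r - 0.0500000000000003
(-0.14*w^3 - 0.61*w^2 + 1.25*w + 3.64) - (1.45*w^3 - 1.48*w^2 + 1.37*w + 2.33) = -1.59*w^3 + 0.87*w^2 - 0.12*w + 1.31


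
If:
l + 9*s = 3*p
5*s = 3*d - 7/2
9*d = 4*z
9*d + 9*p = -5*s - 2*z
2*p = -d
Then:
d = 7/24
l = 343/80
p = -7/48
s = -21/40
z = 21/32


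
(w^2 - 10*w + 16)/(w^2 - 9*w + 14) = (w - 8)/(w - 7)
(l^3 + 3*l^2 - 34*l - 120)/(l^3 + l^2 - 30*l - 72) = (l + 5)/(l + 3)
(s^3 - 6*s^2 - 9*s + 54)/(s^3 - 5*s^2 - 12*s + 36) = (s - 3)/(s - 2)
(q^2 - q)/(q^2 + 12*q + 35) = q*(q - 1)/(q^2 + 12*q + 35)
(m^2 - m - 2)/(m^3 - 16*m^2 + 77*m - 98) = (m + 1)/(m^2 - 14*m + 49)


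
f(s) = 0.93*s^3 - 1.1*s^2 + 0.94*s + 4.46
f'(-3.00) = 32.65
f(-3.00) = -33.37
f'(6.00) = 88.18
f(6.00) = 171.38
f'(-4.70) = 72.91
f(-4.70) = -120.81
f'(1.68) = 5.12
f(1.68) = 7.34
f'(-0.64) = 3.49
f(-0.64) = 3.16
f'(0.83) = 1.04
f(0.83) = 5.01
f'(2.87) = 17.61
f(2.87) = 20.08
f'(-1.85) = 14.56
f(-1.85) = -6.93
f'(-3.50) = 42.82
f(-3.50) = -52.18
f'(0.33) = 0.52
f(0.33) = 4.68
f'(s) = 2.79*s^2 - 2.2*s + 0.94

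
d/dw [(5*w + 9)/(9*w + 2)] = -71/(9*w + 2)^2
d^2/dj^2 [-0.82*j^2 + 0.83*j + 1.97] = -1.64000000000000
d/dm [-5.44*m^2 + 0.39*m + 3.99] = 0.39 - 10.88*m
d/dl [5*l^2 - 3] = 10*l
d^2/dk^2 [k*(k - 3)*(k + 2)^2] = 12*k^2 + 6*k - 16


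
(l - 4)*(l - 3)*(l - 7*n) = l^3 - 7*l^2*n - 7*l^2 + 49*l*n + 12*l - 84*n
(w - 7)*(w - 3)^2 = w^3 - 13*w^2 + 51*w - 63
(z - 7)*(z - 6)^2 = z^3 - 19*z^2 + 120*z - 252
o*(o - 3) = o^2 - 3*o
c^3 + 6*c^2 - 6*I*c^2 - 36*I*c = c*(c + 6)*(c - 6*I)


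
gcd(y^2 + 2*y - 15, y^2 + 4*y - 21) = y - 3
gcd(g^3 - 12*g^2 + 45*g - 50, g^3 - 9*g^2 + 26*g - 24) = g - 2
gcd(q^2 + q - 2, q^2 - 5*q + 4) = q - 1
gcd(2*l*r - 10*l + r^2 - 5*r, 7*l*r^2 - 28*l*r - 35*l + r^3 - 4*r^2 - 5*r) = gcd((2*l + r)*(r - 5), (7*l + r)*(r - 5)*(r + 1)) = r - 5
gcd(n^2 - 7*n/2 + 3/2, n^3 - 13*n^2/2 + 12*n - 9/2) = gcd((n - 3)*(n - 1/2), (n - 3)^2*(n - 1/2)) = n^2 - 7*n/2 + 3/2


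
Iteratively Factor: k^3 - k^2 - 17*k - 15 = (k + 1)*(k^2 - 2*k - 15) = (k - 5)*(k + 1)*(k + 3)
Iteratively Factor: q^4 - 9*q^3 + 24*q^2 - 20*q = (q - 5)*(q^3 - 4*q^2 + 4*q) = (q - 5)*(q - 2)*(q^2 - 2*q) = (q - 5)*(q - 2)^2*(q)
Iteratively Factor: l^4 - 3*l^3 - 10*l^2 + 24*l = (l - 2)*(l^3 - l^2 - 12*l) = (l - 4)*(l - 2)*(l^2 + 3*l) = (l - 4)*(l - 2)*(l + 3)*(l)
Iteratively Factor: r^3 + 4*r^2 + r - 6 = (r + 3)*(r^2 + r - 2) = (r + 2)*(r + 3)*(r - 1)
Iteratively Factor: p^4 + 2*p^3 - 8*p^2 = (p)*(p^3 + 2*p^2 - 8*p) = p*(p + 4)*(p^2 - 2*p) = p^2*(p + 4)*(p - 2)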